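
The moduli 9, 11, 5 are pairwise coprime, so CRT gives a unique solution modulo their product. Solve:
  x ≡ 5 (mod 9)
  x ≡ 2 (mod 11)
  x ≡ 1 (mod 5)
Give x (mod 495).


Moduli 9, 11, 5 are pairwise coprime; by CRT there is a unique solution modulo M = 9 · 11 · 5 = 495.
Solve pairwise, accumulating the modulus:
  Start with x ≡ 5 (mod 9).
  Combine with x ≡ 2 (mod 11): since gcd(9, 11) = 1, we get a unique residue mod 99.
    Write x = 5 + 9·t and substitute into x ≡ 2 (mod 11): 9·t ≡ 2 − 5 = -3 (mod 11).
    Reduce coefficients mod 11: 9·t ≡ 8 (mod 11).
    The inverse of 9 mod 11 is 5 (since 9·5 = 45 = 4·11 + 1), so t ≡ 5·8 = 40 ≡ 7 (mod 11).
    Then x = 5 + 9·7 = 68, valid modulo lcm(9, 11) = 99: x ≡ 68 (mod 99).
  Combine with x ≡ 1 (mod 5): since gcd(99, 5) = 1, we get a unique residue mod 495.
    Write x = 68 + 99·t and substitute into x ≡ 1 (mod 5): 99·t ≡ 1 − 68 = -67 (mod 5).
    Reduce coefficients mod 5: 4·t ≡ 3 (mod 5).
    The inverse of 4 mod 5 is 4 (since 4·4 = 16 = 3·5 + 1), so t ≡ 4·3 = 12 ≡ 2 (mod 5).
    Then x = 68 + 99·2 = 266, valid modulo lcm(99, 5) = 495: x ≡ 266 (mod 495).
Verify: 266 mod 9 = 5 ✓, 266 mod 11 = 2 ✓, 266 mod 5 = 1 ✓.

x ≡ 266 (mod 495).


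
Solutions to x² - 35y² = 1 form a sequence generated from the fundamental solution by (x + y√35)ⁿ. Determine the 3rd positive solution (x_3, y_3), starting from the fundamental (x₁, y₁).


Step 1: Find the fundamental solution (x₁, y₁) of x² - 35y² = 1.
  Expand √35 as a continued fraction. a₀ = ⌊√35⌋ = 5; iterate m_{k+1} = d_k·a_k − m_k, d_{k+1} = (35 − m_{k+1}²)/d_k, a_{k+1} = ⌊(a₀ + m_{k+1})/d_{k+1}⌋ (starting m₀ = 0, d₀ = 1), with convergents p_k = a_k·p_{k-1} + p_{k-2}, q_k = a_k·q_{k-1} + q_{k-2} (p₋₁ = 1, q₋₁ = 0):
  k = 0: a₀ = 5; p₀/q₀ = 5/1; p₀² − 35·q₀² = 25 − 35 = -10.
  k = 1: m = 5, d = 10, a = ⌊(5 + 5)/10⌋ = 1; p/q = (1·5 + 1)/(1·1 + 0) = 6/1; p² − 35·q² = 36 − 35 = 1.
  The first convergent with p² − 35·q² = 1 gives the fundamental solution (x₁, y₁) = (6, 1).
Step 2: Apply the recurrence (x_{n+1}, y_{n+1}) = (x₁x_n + 35y₁y_n, x₁y_n + y₁x_n) repeatedly.
  From (x_1, y_1) = (6, 1): x_2 = 6·6 + 35·1·1 = 71; y_2 = 6·1 + 1·6 = 12.
  From (x_2, y_2) = (71, 12): x_3 = 6·71 + 35·1·12 = 846; y_3 = 6·12 + 1·71 = 143.
Step 3: Verify x_3² - 35·y_3² = 715716 - 715715 = 1 (should be 1). ✓

(x_1, y_1) = (6, 1); (x_3, y_3) = (846, 143).


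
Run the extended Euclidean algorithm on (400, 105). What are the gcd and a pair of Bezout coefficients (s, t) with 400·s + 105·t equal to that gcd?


Euclidean algorithm on (400, 105) — divide until remainder is 0:
  400 = 3 · 105 + 85
  105 = 1 · 85 + 20
  85 = 4 · 20 + 5
  20 = 4 · 5 + 0
gcd(400, 105) = 5.
Track Bezout coefficients alongside the remainders: start with r₀ = 400 = a·1 + b·0 (s = 1, t = 0) and r₁ = 105 = a·0 + b·1 (s = 0, t = 1); each new remainder r_{k+1} = r_{k-1} − q_k·r_k inherits s_{k+1} = s_{k-1} − q_k·s_k, t_{k+1} = t_{k-1} − q_k·t_k, so r_k = a·s_k + b·t_k at every step:
  q = 3: r = 85, s = 1 − 3·0 = 1, t = 0 − 3·1 = -3  (check: 400·1 + 105·(-3) = 85)
  q = 1: r = 20, s = 0 − 1·1 = -1, t = 1 − 1·(-3) = 4  (check: 400·(-1) + 105·4 = 20)
  q = 4: r = 5, s = 1 − 4·(-1) = 5, t = -3 − 4·4 = -19  (check: 400·5 + 105·(-19) = 5)
The row with r = 5 (the gcd) gives the Bezout coefficients s = 5, t = -19.
Result: 400 · (5) + 105 · (-19) = 5.

gcd(400, 105) = 5; s = 5, t = -19 (check: 400·5 + 105·(-19) = 5).


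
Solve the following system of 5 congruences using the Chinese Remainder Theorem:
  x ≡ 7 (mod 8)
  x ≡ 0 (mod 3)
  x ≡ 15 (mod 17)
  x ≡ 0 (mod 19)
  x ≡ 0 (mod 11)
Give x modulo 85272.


Product of moduli M = 8 · 3 · 17 · 19 · 11 = 85272.
Merge one congruence at a time:
  Start: x ≡ 7 (mod 8).
  Combine with x ≡ 0 (mod 3); new modulus lcm = 24.
    Write x = 7 + 8·t and substitute into x ≡ 0 (mod 3): 8·t ≡ 0 − 7 = -7 (mod 3).
    Reduce coefficients mod 3: 2·t ≡ 2 (mod 3).
    The inverse of 2 mod 3 is 2 (since 2·2 = 4 = 1·3 + 1), so t ≡ 2·2 = 4 ≡ 1 (mod 3).
    Then x = 7 + 8·1 = 15, valid modulo lcm(8, 3) = 24: x ≡ 15 (mod 24).
  Combine with x ≡ 15 (mod 17); new modulus lcm = 408.
    Write x = 15 + 24·t and substitute into x ≡ 15 (mod 17): 24·t ≡ 15 − 15 = 0 (mod 17).
    Reduce coefficients mod 17: 7·t ≡ 0 (mod 17).
    The inverse of 7 mod 17 is 5 (since 7·5 = 35 = 2·17 + 1), so t ≡ 5·0 = 0 ≡ 0 (mod 17).
    Then x = 15 + 24·0 = 15, valid modulo lcm(24, 17) = 408: x ≡ 15 (mod 408).
  Combine with x ≡ 0 (mod 19); new modulus lcm = 7752.
    Write x = 15 + 408·t and substitute into x ≡ 0 (mod 19): 408·t ≡ 0 − 15 = -15 (mod 19).
    Reduce coefficients mod 19: 9·t ≡ 4 (mod 19).
    The inverse of 9 mod 19 is 17 (since 9·17 = 153 = 8·19 + 1), so t ≡ 17·4 = 68 ≡ 11 (mod 19).
    Then x = 15 + 408·11 = 4503, valid modulo lcm(408, 19) = 7752: x ≡ 4503 (mod 7752).
  Combine with x ≡ 0 (mod 11); new modulus lcm = 85272.
    Write x = 4503 + 7752·t and substitute into x ≡ 0 (mod 11): 7752·t ≡ 0 − 4503 = -4503 (mod 11).
    Reduce coefficients mod 11: 8·t ≡ 7 (mod 11).
    The inverse of 8 mod 11 is 7 (since 8·7 = 56 = 5·11 + 1), so t ≡ 7·7 = 49 ≡ 5 (mod 11).
    Then x = 4503 + 7752·5 = 43263, valid modulo lcm(7752, 11) = 85272: x ≡ 43263 (mod 85272).
Verify against each original: 43263 mod 8 = 7, 43263 mod 3 = 0, 43263 mod 17 = 15, 43263 mod 19 = 0, 43263 mod 11 = 0.

x ≡ 43263 (mod 85272).


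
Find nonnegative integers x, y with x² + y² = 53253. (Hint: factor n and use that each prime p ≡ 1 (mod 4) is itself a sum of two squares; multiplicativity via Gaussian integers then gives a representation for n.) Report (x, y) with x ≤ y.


Step 1: Factor n = 53253 = 3^2 · 61 · 97.
Step 2: Check the mod-4 condition on each prime factor: 3 ≡ 3 (mod 4), exponent 2 (must be even); 61 ≡ 1 (mod 4), exponent 1; 97 ≡ 1 (mod 4), exponent 1.
All primes ≡ 3 (mod 4) appear to even exponent (or don't appear), so by the two-squares theorem n IS expressible as a sum of two squares.
Step 3: Build a representation. Group n = k² · m with k = 3 and m = 61 · 97 = 5917 (a product of primes ≡ 1 (mod 4)); a representation of m scales to one of n via (k·x)² + (k·y)² = k²(x² + y²). Each prime p ≡ 1 (mod 4) is itself a sum of two squares; find a² by testing p − a² for a perfect square:
  61: 61 − 1² = 60, 61 − 2² = 57, 61 − 3² = 52, 61 − 4² = 45, 61 − 5² = 36 = 6² ⇒ 61 = 5² + 6².
  97: 97 − 1² = 96, 97 − 2² = 93, 97 − 3² = 88, 97 − 4² = 81 = 9² ⇒ 97 = 4² + 9².
  Combine using the Brahmagupta–Fibonacci identity (a² + b²)(c² + d²) = (ac − bd)² + (ad + bc)² = (ac + bd)² + (ad − bc)²:
  61 · 97 = 5917: from (5² + 6²)(4² + 9²), take (5·4 − 6·9, 5·9 + 6·4) = (20 − 54, 45 + 24) = (-34, 69); dropping signs (only squares matter) gives (34, 69); check 34² + 69² = 1156 + 4761 = 5917 ✓.
  Scale by k = 3: (3·34, 3·69) = (102, 207).
Step 4: Order so x ≤ y and verify: 102² + 207² = 10404 + 42849 = 53253 = n. ✓

n = 53253 = 102² + 207² (one valid representation with x ≤ y).


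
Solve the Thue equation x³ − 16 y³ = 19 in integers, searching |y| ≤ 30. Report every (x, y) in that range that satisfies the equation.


The equation is x³ - 16y³ = 19. For fixed y, x³ = 16·y³ + 19, so a solution requires the RHS to be a perfect cube.
Strategy: iterate y from -30 to 30, compute RHS = 16·y³ + 19, and check whether it is a (positive or negative) perfect cube.
Check small values of y:
  y = 0: RHS = 19 is not a perfect cube.
  y = 1: RHS = 35 is not a perfect cube.
  y = -1: RHS = 3 is not a perfect cube.
  y = 2: RHS = 147 is not a perfect cube.
  y = -2: RHS = -109 is not a perfect cube.
  y = 3: RHS = 451 is not a perfect cube.
  y = -3: RHS = -413 is not a perfect cube.
Continuing the search up to |y| = 30 finds no solutions either.
No (x, y) in the scanned range satisfies the equation.

No integer solutions with |y| ≤ 30.


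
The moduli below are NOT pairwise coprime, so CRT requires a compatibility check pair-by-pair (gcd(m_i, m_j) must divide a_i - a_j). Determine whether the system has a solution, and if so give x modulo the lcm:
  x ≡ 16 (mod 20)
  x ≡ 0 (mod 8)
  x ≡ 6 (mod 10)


Moduli 20, 8, 10 are not pairwise coprime, so CRT works modulo lcm(m_i) when all pairwise compatibility conditions hold.
Pairwise compatibility: gcd(m_i, m_j) must divide a_i - a_j for every pair.
Merge one congruence at a time:
  Start: x ≡ 16 (mod 20).
  Combine with x ≡ 0 (mod 8): gcd(20, 8) = 4; 0 - 16 = -16, which IS divisible by 4, so compatible.
    Write x = 16 + 20·t and substitute into x ≡ 0 (mod 8): 20·t ≡ 0 − 16 = -16 (mod 8).
    Divide the congruence (and modulus) by g = 4: 5·t ≡ -4 (mod 2).
    Reduce coefficients mod 2: 1·t ≡ 0 (mod 2).
    So t ≡ 0 (mod 2).
    Then x = 16 + 20·0 = 16, valid modulo lcm(20, 8) = 40: x ≡ 16 (mod 40).
  Combine with x ≡ 6 (mod 10): gcd(40, 10) = 10; 6 - 16 = -10, which IS divisible by 10, so compatible.
    Write x = 16 + 40·t and substitute into x ≡ 6 (mod 10): 40·t ≡ 6 − 16 = -10 (mod 10).
    Divide the congruence (and modulus) by g = 10: 4·t ≡ -1 (mod 1).
    Modulo 1 every t works; take t = 0.
    Then x = 16 + 40·0 = 16, valid modulo lcm(40, 10) = 40: x ≡ 16 (mod 40).
Verify: 16 mod 20 = 16, 16 mod 8 = 0, 16 mod 10 = 6.

x ≡ 16 (mod 40).


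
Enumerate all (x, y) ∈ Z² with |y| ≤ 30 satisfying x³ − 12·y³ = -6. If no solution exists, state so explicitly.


The equation is x³ - 12y³ = -6. For fixed y, x³ = 12·y³ − 6, so a solution requires the RHS to be a perfect cube.
Strategy: iterate y from -30 to 30, compute RHS = 12·y³ − 6, and check whether it is a (positive or negative) perfect cube.
Check small values of y:
  y = 0: RHS = -6 is not a perfect cube.
  y = 1: RHS = 6 is not a perfect cube.
  y = -1: RHS = -18 is not a perfect cube.
  y = 2: RHS = 90 is not a perfect cube.
  y = -2: RHS = -102 is not a perfect cube.
  y = 3: RHS = 318 is not a perfect cube.
  y = -3: RHS = -330 is not a perfect cube.
Continuing the search up to |y| = 30 finds no solutions either.
No (x, y) in the scanned range satisfies the equation.

No integer solutions with |y| ≤ 30.


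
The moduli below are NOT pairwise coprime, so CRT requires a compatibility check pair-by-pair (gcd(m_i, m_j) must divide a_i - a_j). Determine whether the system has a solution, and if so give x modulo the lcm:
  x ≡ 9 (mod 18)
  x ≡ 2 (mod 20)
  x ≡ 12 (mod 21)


Moduli 18, 20, 21 are not pairwise coprime, so CRT works modulo lcm(m_i) when all pairwise compatibility conditions hold.
Pairwise compatibility: gcd(m_i, m_j) must divide a_i - a_j for every pair.
Merge one congruence at a time:
  Start: x ≡ 9 (mod 18).
  Combine with x ≡ 2 (mod 20): gcd(18, 20) = 2, and 2 - 9 = -7 is NOT divisible by 2.
    ⇒ system is inconsistent (no integer solution).

No solution (the system is inconsistent).


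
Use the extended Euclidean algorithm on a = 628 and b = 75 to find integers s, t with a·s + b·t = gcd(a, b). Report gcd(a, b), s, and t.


Euclidean algorithm on (628, 75) — divide until remainder is 0:
  628 = 8 · 75 + 28
  75 = 2 · 28 + 19
  28 = 1 · 19 + 9
  19 = 2 · 9 + 1
  9 = 9 · 1 + 0
gcd(628, 75) = 1.
Track Bezout coefficients alongside the remainders: start with r₀ = 628 = a·1 + b·0 (s = 1, t = 0) and r₁ = 75 = a·0 + b·1 (s = 0, t = 1); each new remainder r_{k+1} = r_{k-1} − q_k·r_k inherits s_{k+1} = s_{k-1} − q_k·s_k, t_{k+1} = t_{k-1} − q_k·t_k, so r_k = a·s_k + b·t_k at every step:
  q = 8: r = 28, s = 1 − 8·0 = 1, t = 0 − 8·1 = -8  (check: 628·1 + 75·(-8) = 28)
  q = 2: r = 19, s = 0 − 2·1 = -2, t = 1 − 2·(-8) = 17  (check: 628·(-2) + 75·17 = 19)
  q = 1: r = 9, s = 1 − 1·(-2) = 3, t = -8 − 1·17 = -25  (check: 628·3 + 75·(-25) = 9)
  q = 2: r = 1, s = -2 − 2·3 = -8, t = 17 − 2·(-25) = 67  (check: 628·(-8) + 75·67 = 1)
The row with r = 1 (the gcd) gives the Bezout coefficients s = -8, t = 67.
Result: 628 · (-8) + 75 · (67) = 1.

gcd(628, 75) = 1; s = -8, t = 67 (check: 628·(-8) + 75·67 = 1).


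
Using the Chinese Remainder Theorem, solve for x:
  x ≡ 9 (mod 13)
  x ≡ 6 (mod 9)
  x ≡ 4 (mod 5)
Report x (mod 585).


Moduli 13, 9, 5 are pairwise coprime; by CRT there is a unique solution modulo M = 13 · 9 · 5 = 585.
Solve pairwise, accumulating the modulus:
  Start with x ≡ 9 (mod 13).
  Combine with x ≡ 6 (mod 9): since gcd(13, 9) = 1, we get a unique residue mod 117.
    Write x = 9 + 13·t and substitute into x ≡ 6 (mod 9): 13·t ≡ 6 − 9 = -3 (mod 9).
    Reduce coefficients mod 9: 4·t ≡ 6 (mod 9).
    The inverse of 4 mod 9 is 7 (since 4·7 = 28 = 3·9 + 1), so t ≡ 7·6 = 42 ≡ 6 (mod 9).
    Then x = 9 + 13·6 = 87, valid modulo lcm(13, 9) = 117: x ≡ 87 (mod 117).
  Combine with x ≡ 4 (mod 5): since gcd(117, 5) = 1, we get a unique residue mod 585.
    Write x = 87 + 117·t and substitute into x ≡ 4 (mod 5): 117·t ≡ 4 − 87 = -83 (mod 5).
    Reduce coefficients mod 5: 2·t ≡ 2 (mod 5).
    The inverse of 2 mod 5 is 3 (since 2·3 = 6 = 1·5 + 1), so t ≡ 3·2 = 6 ≡ 1 (mod 5).
    Then x = 87 + 117·1 = 204, valid modulo lcm(117, 5) = 585: x ≡ 204 (mod 585).
Verify: 204 mod 13 = 9 ✓, 204 mod 9 = 6 ✓, 204 mod 5 = 4 ✓.

x ≡ 204 (mod 585).


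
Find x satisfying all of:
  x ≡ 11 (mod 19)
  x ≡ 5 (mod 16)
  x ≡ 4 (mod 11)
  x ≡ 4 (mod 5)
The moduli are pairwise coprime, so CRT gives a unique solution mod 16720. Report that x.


Product of moduli M = 19 · 16 · 11 · 5 = 16720.
Merge one congruence at a time:
  Start: x ≡ 11 (mod 19).
  Combine with x ≡ 5 (mod 16); new modulus lcm = 304.
    Write x = 11 + 19·t and substitute into x ≡ 5 (mod 16): 19·t ≡ 5 − 11 = -6 (mod 16).
    Reduce coefficients mod 16: 3·t ≡ 10 (mod 16).
    The inverse of 3 mod 16 is 11 (since 3·11 = 33 = 2·16 + 1), so t ≡ 11·10 = 110 ≡ 14 (mod 16).
    Then x = 11 + 19·14 = 277, valid modulo lcm(19, 16) = 304: x ≡ 277 (mod 304).
  Combine with x ≡ 4 (mod 11); new modulus lcm = 3344.
    Write x = 277 + 304·t and substitute into x ≡ 4 (mod 11): 304·t ≡ 4 − 277 = -273 (mod 11).
    Reduce coefficients mod 11: 7·t ≡ 2 (mod 11).
    The inverse of 7 mod 11 is 8 (since 7·8 = 56 = 5·11 + 1), so t ≡ 8·2 = 16 ≡ 5 (mod 11).
    Then x = 277 + 304·5 = 1797, valid modulo lcm(304, 11) = 3344: x ≡ 1797 (mod 3344).
  Combine with x ≡ 4 (mod 5); new modulus lcm = 16720.
    Write x = 1797 + 3344·t and substitute into x ≡ 4 (mod 5): 3344·t ≡ 4 − 1797 = -1793 (mod 5).
    Reduce coefficients mod 5: 4·t ≡ 2 (mod 5).
    The inverse of 4 mod 5 is 4 (since 4·4 = 16 = 3·5 + 1), so t ≡ 4·2 = 8 ≡ 3 (mod 5).
    Then x = 1797 + 3344·3 = 11829, valid modulo lcm(3344, 5) = 16720: x ≡ 11829 (mod 16720).
Verify against each original: 11829 mod 19 = 11, 11829 mod 16 = 5, 11829 mod 11 = 4, 11829 mod 5 = 4.

x ≡ 11829 (mod 16720).


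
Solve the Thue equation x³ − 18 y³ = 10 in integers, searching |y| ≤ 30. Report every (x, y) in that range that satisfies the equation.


The equation is x³ - 18y³ = 10. For fixed y, x³ = 18·y³ + 10, so a solution requires the RHS to be a perfect cube.
Strategy: iterate y from -30 to 30, compute RHS = 18·y³ + 10, and check whether it is a (positive or negative) perfect cube.
Check small values of y:
  y = 0: RHS = 10 is not a perfect cube.
  y = 1: RHS = 28 is not a perfect cube.
  y = -1: RHS = -8 = (-2)³ ⇒ x = -2 works.
  y = 2: RHS = 154 is not a perfect cube.
  y = -2: RHS = -134 is not a perfect cube.
  y = 3: RHS = 496 is not a perfect cube.
  y = -3: RHS = -476 is not a perfect cube.
Continuing the search up to |y| = 30 finds no further solutions beyond those listed.
Collected solutions: (-2, -1).

Solutions (with |y| ≤ 30): (-2, -1).


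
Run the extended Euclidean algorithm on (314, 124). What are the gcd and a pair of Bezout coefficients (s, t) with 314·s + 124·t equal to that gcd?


Euclidean algorithm on (314, 124) — divide until remainder is 0:
  314 = 2 · 124 + 66
  124 = 1 · 66 + 58
  66 = 1 · 58 + 8
  58 = 7 · 8 + 2
  8 = 4 · 2 + 0
gcd(314, 124) = 2.
Track Bezout coefficients alongside the remainders: start with r₀ = 314 = a·1 + b·0 (s = 1, t = 0) and r₁ = 124 = a·0 + b·1 (s = 0, t = 1); each new remainder r_{k+1} = r_{k-1} − q_k·r_k inherits s_{k+1} = s_{k-1} − q_k·s_k, t_{k+1} = t_{k-1} − q_k·t_k, so r_k = a·s_k + b·t_k at every step:
  q = 2: r = 66, s = 1 − 2·0 = 1, t = 0 − 2·1 = -2  (check: 314·1 + 124·(-2) = 66)
  q = 1: r = 58, s = 0 − 1·1 = -1, t = 1 − 1·(-2) = 3  (check: 314·(-1) + 124·3 = 58)
  q = 1: r = 8, s = 1 − 1·(-1) = 2, t = -2 − 1·3 = -5  (check: 314·2 + 124·(-5) = 8)
  q = 7: r = 2, s = -1 − 7·2 = -15, t = 3 − 7·(-5) = 38  (check: 314·(-15) + 124·38 = 2)
The row with r = 2 (the gcd) gives the Bezout coefficients s = -15, t = 38.
Result: 314 · (-15) + 124 · (38) = 2.

gcd(314, 124) = 2; s = -15, t = 38 (check: 314·(-15) + 124·38 = 2).


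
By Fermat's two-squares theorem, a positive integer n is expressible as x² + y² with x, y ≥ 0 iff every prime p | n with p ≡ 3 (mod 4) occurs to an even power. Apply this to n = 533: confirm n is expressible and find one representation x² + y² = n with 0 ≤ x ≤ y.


Step 1: Factor n = 533 = 13 · 41.
Step 2: Check the mod-4 condition on each prime factor: 13 ≡ 1 (mod 4), exponent 1; 41 ≡ 1 (mod 4), exponent 1.
All primes ≡ 3 (mod 4) appear to even exponent (or don't appear), so by the two-squares theorem n IS expressible as a sum of two squares.
Step 3: Build a representation. Here n = 13 · 41 is a product of primes ≡ 1 (mod 4). Each prime p ≡ 1 (mod 4) is itself a sum of two squares; find a² by testing p − a² for a perfect square:
  13: 13 − 1² = 12, 13 − 2² = 9 = 3² ⇒ 13 = 2² + 3².
  41: 41 − 1² = 40, 41 − 2² = 37, 41 − 3² = 32, 41 − 4² = 25 = 5² ⇒ 41 = 4² + 5².
  Combine using the Brahmagupta–Fibonacci identity (a² + b²)(c² + d²) = (ac − bd)² + (ad + bc)² = (ac + bd)² + (ad − bc)²:
  13 · 41 = 533: from (2² + 3²)(4² + 5²), take (2·4 − 3·5, 2·5 + 3·4) = (8 − 15, 10 + 12) = (-7, 22); dropping signs (only squares matter) gives (7, 22); check 7² + 22² = 49 + 484 = 533 ✓.
Step 4: Order so x ≤ y and verify: 7² + 22² = 49 + 484 = 533 = n. ✓

n = 533 = 7² + 22² (one valid representation with x ≤ y).


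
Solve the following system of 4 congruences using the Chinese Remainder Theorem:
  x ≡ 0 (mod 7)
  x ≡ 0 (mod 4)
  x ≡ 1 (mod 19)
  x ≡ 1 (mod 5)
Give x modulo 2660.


Product of moduli M = 7 · 4 · 19 · 5 = 2660.
Merge one congruence at a time:
  Start: x ≡ 0 (mod 7).
  Combine with x ≡ 0 (mod 4); new modulus lcm = 28.
    Write x = 0 + 7·t and substitute into x ≡ 0 (mod 4): 7·t ≡ 0 − 0 = 0 (mod 4).
    Reduce coefficients mod 4: 3·t ≡ 0 (mod 4).
    The inverse of 3 mod 4 is 3 (since 3·3 = 9 = 2·4 + 1), so t ≡ 3·0 = 0 ≡ 0 (mod 4).
    Then x = 0 + 7·0 = 0, valid modulo lcm(7, 4) = 28: x ≡ 0 (mod 28).
  Combine with x ≡ 1 (mod 19); new modulus lcm = 532.
    Write x = 0 + 28·t and substitute into x ≡ 1 (mod 19): 28·t ≡ 1 − 0 = 1 (mod 19).
    Reduce coefficients mod 19: 9·t ≡ 1 (mod 19).
    The inverse of 9 mod 19 is 17 (since 9·17 = 153 = 8·19 + 1), so t ≡ 17·1 = 17 ≡ 17 (mod 19).
    Then x = 0 + 28·17 = 476, valid modulo lcm(28, 19) = 532: x ≡ 476 (mod 532).
  Combine with x ≡ 1 (mod 5); new modulus lcm = 2660.
    Write x = 476 + 532·t and substitute into x ≡ 1 (mod 5): 532·t ≡ 1 − 476 = -475 (mod 5).
    Reduce coefficients mod 5: 2·t ≡ 0 (mod 5).
    The inverse of 2 mod 5 is 3 (since 2·3 = 6 = 1·5 + 1), so t ≡ 3·0 = 0 ≡ 0 (mod 5).
    Then x = 476 + 532·0 = 476, valid modulo lcm(532, 5) = 2660: x ≡ 476 (mod 2660).
Verify against each original: 476 mod 7 = 0, 476 mod 4 = 0, 476 mod 19 = 1, 476 mod 5 = 1.

x ≡ 476 (mod 2660).


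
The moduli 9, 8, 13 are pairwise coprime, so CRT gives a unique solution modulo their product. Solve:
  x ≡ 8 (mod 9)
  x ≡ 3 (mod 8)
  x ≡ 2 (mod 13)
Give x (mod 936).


Moduli 9, 8, 13 are pairwise coprime; by CRT there is a unique solution modulo M = 9 · 8 · 13 = 936.
Solve pairwise, accumulating the modulus:
  Start with x ≡ 8 (mod 9).
  Combine with x ≡ 3 (mod 8): since gcd(9, 8) = 1, we get a unique residue mod 72.
    Write x = 8 + 9·t and substitute into x ≡ 3 (mod 8): 9·t ≡ 3 − 8 = -5 (mod 8).
    Reduce coefficients mod 8: 1·t ≡ 3 (mod 8).
    So t ≡ 3 (mod 8).
    Then x = 8 + 9·3 = 35, valid modulo lcm(9, 8) = 72: x ≡ 35 (mod 72).
  Combine with x ≡ 2 (mod 13): since gcd(72, 13) = 1, we get a unique residue mod 936.
    Write x = 35 + 72·t and substitute into x ≡ 2 (mod 13): 72·t ≡ 2 − 35 = -33 (mod 13).
    Reduce coefficients mod 13: 7·t ≡ 6 (mod 13).
    The inverse of 7 mod 13 is 2 (since 7·2 = 14 = 1·13 + 1), so t ≡ 2·6 = 12 ≡ 12 (mod 13).
    Then x = 35 + 72·12 = 899, valid modulo lcm(72, 13) = 936: x ≡ 899 (mod 936).
Verify: 899 mod 9 = 8 ✓, 899 mod 8 = 3 ✓, 899 mod 13 = 2 ✓.

x ≡ 899 (mod 936).


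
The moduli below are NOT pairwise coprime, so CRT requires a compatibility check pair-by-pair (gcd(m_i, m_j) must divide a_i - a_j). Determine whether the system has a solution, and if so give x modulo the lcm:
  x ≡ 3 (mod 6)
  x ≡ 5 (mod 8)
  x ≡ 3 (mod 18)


Moduli 6, 8, 18 are not pairwise coprime, so CRT works modulo lcm(m_i) when all pairwise compatibility conditions hold.
Pairwise compatibility: gcd(m_i, m_j) must divide a_i - a_j for every pair.
Merge one congruence at a time:
  Start: x ≡ 3 (mod 6).
  Combine with x ≡ 5 (mod 8): gcd(6, 8) = 2; 5 - 3 = 2, which IS divisible by 2, so compatible.
    Write x = 3 + 6·t and substitute into x ≡ 5 (mod 8): 6·t ≡ 5 − 3 = 2 (mod 8).
    Divide the congruence (and modulus) by g = 2: 3·t ≡ 1 (mod 4).
    The inverse of 3 mod 4 is 3 (since 3·3 = 9 = 2·4 + 1), so t ≡ 3·1 = 3 ≡ 3 (mod 4).
    Then x = 3 + 6·3 = 21, valid modulo lcm(6, 8) = 24: x ≡ 21 (mod 24).
  Combine with x ≡ 3 (mod 18): gcd(24, 18) = 6; 3 - 21 = -18, which IS divisible by 6, so compatible.
    Write x = 21 + 24·t and substitute into x ≡ 3 (mod 18): 24·t ≡ 3 − 21 = -18 (mod 18).
    Divide the congruence (and modulus) by g = 6: 4·t ≡ -3 (mod 3).
    Reduce coefficients mod 3: 1·t ≡ 0 (mod 3).
    So t ≡ 0 (mod 3).
    Then x = 21 + 24·0 = 21, valid modulo lcm(24, 18) = 72: x ≡ 21 (mod 72).
Verify: 21 mod 6 = 3, 21 mod 8 = 5, 21 mod 18 = 3.

x ≡ 21 (mod 72).


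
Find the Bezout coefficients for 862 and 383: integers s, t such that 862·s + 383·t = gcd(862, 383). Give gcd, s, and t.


Euclidean algorithm on (862, 383) — divide until remainder is 0:
  862 = 2 · 383 + 96
  383 = 3 · 96 + 95
  96 = 1 · 95 + 1
  95 = 95 · 1 + 0
gcd(862, 383) = 1.
Track Bezout coefficients alongside the remainders: start with r₀ = 862 = a·1 + b·0 (s = 1, t = 0) and r₁ = 383 = a·0 + b·1 (s = 0, t = 1); each new remainder r_{k+1} = r_{k-1} − q_k·r_k inherits s_{k+1} = s_{k-1} − q_k·s_k, t_{k+1} = t_{k-1} − q_k·t_k, so r_k = a·s_k + b·t_k at every step:
  q = 2: r = 96, s = 1 − 2·0 = 1, t = 0 − 2·1 = -2  (check: 862·1 + 383·(-2) = 96)
  q = 3: r = 95, s = 0 − 3·1 = -3, t = 1 − 3·(-2) = 7  (check: 862·(-3) + 383·7 = 95)
  q = 1: r = 1, s = 1 − 1·(-3) = 4, t = -2 − 1·7 = -9  (check: 862·4 + 383·(-9) = 1)
The row with r = 1 (the gcd) gives the Bezout coefficients s = 4, t = -9.
Result: 862 · (4) + 383 · (-9) = 1.

gcd(862, 383) = 1; s = 4, t = -9 (check: 862·4 + 383·(-9) = 1).


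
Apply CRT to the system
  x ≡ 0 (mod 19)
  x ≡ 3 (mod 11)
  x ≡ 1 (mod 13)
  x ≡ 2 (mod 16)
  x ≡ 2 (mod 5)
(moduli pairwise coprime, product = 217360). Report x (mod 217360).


Product of moduli M = 19 · 11 · 13 · 16 · 5 = 217360.
Merge one congruence at a time:
  Start: x ≡ 0 (mod 19).
  Combine with x ≡ 3 (mod 11); new modulus lcm = 209.
    Write x = 0 + 19·t and substitute into x ≡ 3 (mod 11): 19·t ≡ 3 − 0 = 3 (mod 11).
    Reduce coefficients mod 11: 8·t ≡ 3 (mod 11).
    The inverse of 8 mod 11 is 7 (since 8·7 = 56 = 5·11 + 1), so t ≡ 7·3 = 21 ≡ 10 (mod 11).
    Then x = 0 + 19·10 = 190, valid modulo lcm(19, 11) = 209: x ≡ 190 (mod 209).
  Combine with x ≡ 1 (mod 13); new modulus lcm = 2717.
    Write x = 190 + 209·t and substitute into x ≡ 1 (mod 13): 209·t ≡ 1 − 190 = -189 (mod 13).
    Reduce coefficients mod 13: 1·t ≡ 6 (mod 13).
    So t ≡ 6 (mod 13).
    Then x = 190 + 209·6 = 1444, valid modulo lcm(209, 13) = 2717: x ≡ 1444 (mod 2717).
  Combine with x ≡ 2 (mod 16); new modulus lcm = 43472.
    Write x = 1444 + 2717·t and substitute into x ≡ 2 (mod 16): 2717·t ≡ 2 − 1444 = -1442 (mod 16).
    Reduce coefficients mod 16: 13·t ≡ 14 (mod 16).
    The inverse of 13 mod 16 is 5 (since 13·5 = 65 = 4·16 + 1), so t ≡ 5·14 = 70 ≡ 6 (mod 16).
    Then x = 1444 + 2717·6 = 17746, valid modulo lcm(2717, 16) = 43472: x ≡ 17746 (mod 43472).
  Combine with x ≡ 2 (mod 5); new modulus lcm = 217360.
    Write x = 17746 + 43472·t and substitute into x ≡ 2 (mod 5): 43472·t ≡ 2 − 17746 = -17744 (mod 5).
    Reduce coefficients mod 5: 2·t ≡ 1 (mod 5).
    The inverse of 2 mod 5 is 3 (since 2·3 = 6 = 1·5 + 1), so t ≡ 3·1 = 3 ≡ 3 (mod 5).
    Then x = 17746 + 43472·3 = 148162, valid modulo lcm(43472, 5) = 217360: x ≡ 148162 (mod 217360).
Verify against each original: 148162 mod 19 = 0, 148162 mod 11 = 3, 148162 mod 13 = 1, 148162 mod 16 = 2, 148162 mod 5 = 2.

x ≡ 148162 (mod 217360).


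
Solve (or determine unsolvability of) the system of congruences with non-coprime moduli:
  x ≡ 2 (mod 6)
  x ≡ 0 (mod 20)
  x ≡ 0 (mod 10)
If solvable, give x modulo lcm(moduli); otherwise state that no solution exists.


Moduli 6, 20, 10 are not pairwise coprime, so CRT works modulo lcm(m_i) when all pairwise compatibility conditions hold.
Pairwise compatibility: gcd(m_i, m_j) must divide a_i - a_j for every pair.
Merge one congruence at a time:
  Start: x ≡ 2 (mod 6).
  Combine with x ≡ 0 (mod 20): gcd(6, 20) = 2; 0 - 2 = -2, which IS divisible by 2, so compatible.
    Write x = 2 + 6·t and substitute into x ≡ 0 (mod 20): 6·t ≡ 0 − 2 = -2 (mod 20).
    Divide the congruence (and modulus) by g = 2: 3·t ≡ -1 (mod 10).
    Reduce coefficients mod 10: 3·t ≡ 9 (mod 10).
    The inverse of 3 mod 10 is 7 (since 3·7 = 21 = 2·10 + 1), so t ≡ 7·9 = 63 ≡ 3 (mod 10).
    Then x = 2 + 6·3 = 20, valid modulo lcm(6, 20) = 60: x ≡ 20 (mod 60).
  Combine with x ≡ 0 (mod 10): gcd(60, 10) = 10; 0 - 20 = -20, which IS divisible by 10, so compatible.
    Write x = 20 + 60·t and substitute into x ≡ 0 (mod 10): 60·t ≡ 0 − 20 = -20 (mod 10).
    Divide the congruence (and modulus) by g = 10: 6·t ≡ -2 (mod 1).
    Modulo 1 every t works; take t = 0.
    Then x = 20 + 60·0 = 20, valid modulo lcm(60, 10) = 60: x ≡ 20 (mod 60).
Verify: 20 mod 6 = 2, 20 mod 20 = 0, 20 mod 10 = 0.

x ≡ 20 (mod 60).


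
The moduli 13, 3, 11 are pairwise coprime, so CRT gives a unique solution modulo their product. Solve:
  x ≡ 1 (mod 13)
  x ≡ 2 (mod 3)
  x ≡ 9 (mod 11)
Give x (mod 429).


Moduli 13, 3, 11 are pairwise coprime; by CRT there is a unique solution modulo M = 13 · 3 · 11 = 429.
Solve pairwise, accumulating the modulus:
  Start with x ≡ 1 (mod 13).
  Combine with x ≡ 2 (mod 3): since gcd(13, 3) = 1, we get a unique residue mod 39.
    Write x = 1 + 13·t and substitute into x ≡ 2 (mod 3): 13·t ≡ 2 − 1 = 1 (mod 3).
    Reduce coefficients mod 3: 1·t ≡ 1 (mod 3).
    So t ≡ 1 (mod 3).
    Then x = 1 + 13·1 = 14, valid modulo lcm(13, 3) = 39: x ≡ 14 (mod 39).
  Combine with x ≡ 9 (mod 11): since gcd(39, 11) = 1, we get a unique residue mod 429.
    Write x = 14 + 39·t and substitute into x ≡ 9 (mod 11): 39·t ≡ 9 − 14 = -5 (mod 11).
    Reduce coefficients mod 11: 6·t ≡ 6 (mod 11).
    The inverse of 6 mod 11 is 2 (since 6·2 = 12 = 1·11 + 1), so t ≡ 2·6 = 12 ≡ 1 (mod 11).
    Then x = 14 + 39·1 = 53, valid modulo lcm(39, 11) = 429: x ≡ 53 (mod 429).
Verify: 53 mod 13 = 1 ✓, 53 mod 3 = 2 ✓, 53 mod 11 = 9 ✓.

x ≡ 53 (mod 429).


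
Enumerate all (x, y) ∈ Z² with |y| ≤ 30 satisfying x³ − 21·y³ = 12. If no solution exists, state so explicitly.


The equation is x³ - 21y³ = 12. For fixed y, x³ = 21·y³ + 12, so a solution requires the RHS to be a perfect cube.
Strategy: iterate y from -30 to 30, compute RHS = 21·y³ + 12, and check whether it is a (positive or negative) perfect cube.
Check small values of y:
  y = 0: RHS = 12 is not a perfect cube.
  y = 1: RHS = 33 is not a perfect cube.
  y = -1: RHS = -9 is not a perfect cube.
  y = 2: RHS = 180 is not a perfect cube.
  y = -2: RHS = -156 is not a perfect cube.
  y = 3: RHS = 579 is not a perfect cube.
  y = -3: RHS = -555 is not a perfect cube.
Continuing the search up to |y| = 30 finds no solutions either.
No (x, y) in the scanned range satisfies the equation.

No integer solutions with |y| ≤ 30.


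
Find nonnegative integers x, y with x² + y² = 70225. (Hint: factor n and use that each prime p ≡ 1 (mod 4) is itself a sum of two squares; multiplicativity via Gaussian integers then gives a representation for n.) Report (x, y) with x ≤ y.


Step 1: Factor n = 70225 = 5^2 · 53^2.
Step 2: Check the mod-4 condition on each prime factor: 5 ≡ 1 (mod 4), exponent 2; 53 ≡ 1 (mod 4), exponent 2.
All primes ≡ 3 (mod 4) appear to even exponent (or don't appear), so by the two-squares theorem n IS expressible as a sum of two squares.
Step 3: Build a representation. Group n = k² · m with k = 5 and m = 53 · 53 = 2809 (a product of primes ≡ 1 (mod 4)); a representation of m scales to one of n via (k·x)² + (k·y)² = k²(x² + y²). Each prime p ≡ 1 (mod 4) is itself a sum of two squares; find a² by testing p − a² for a perfect square:
  53: 53 − 1² = 52, 53 − 2² = 49 = 7² ⇒ 53 = 2² + 7².
  Combine using the Brahmagupta–Fibonacci identity (a² + b²)(c² + d²) = (ac − bd)² + (ad + bc)² = (ac + bd)² + (ad − bc)²:
  53 · 53 = 2809: from (2² + 7²)(2² + 7²), take (2·2 − 7·7, 2·7 + 7·2) = (4 − 49, 14 + 14) = (-45, 28); dropping signs (only squares matter) gives (45, 28); check 45² + 28² = 2025 + 784 = 2809 ✓.
  Scale by k = 5: (5·45, 5·28) = (225, 140).
Step 4: Order so x ≤ y and verify: 140² + 225² = 19600 + 50625 = 70225 = n. ✓

n = 70225 = 140² + 225² (one valid representation with x ≤ y).


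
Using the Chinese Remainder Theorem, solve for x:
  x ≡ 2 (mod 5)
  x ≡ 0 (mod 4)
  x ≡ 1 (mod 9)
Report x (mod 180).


Moduli 5, 4, 9 are pairwise coprime; by CRT there is a unique solution modulo M = 5 · 4 · 9 = 180.
Solve pairwise, accumulating the modulus:
  Start with x ≡ 2 (mod 5).
  Combine with x ≡ 0 (mod 4): since gcd(5, 4) = 1, we get a unique residue mod 20.
    Write x = 2 + 5·t and substitute into x ≡ 0 (mod 4): 5·t ≡ 0 − 2 = -2 (mod 4).
    Reduce coefficients mod 4: 1·t ≡ 2 (mod 4).
    So t ≡ 2 (mod 4).
    Then x = 2 + 5·2 = 12, valid modulo lcm(5, 4) = 20: x ≡ 12 (mod 20).
  Combine with x ≡ 1 (mod 9): since gcd(20, 9) = 1, we get a unique residue mod 180.
    Write x = 12 + 20·t and substitute into x ≡ 1 (mod 9): 20·t ≡ 1 − 12 = -11 (mod 9).
    Reduce coefficients mod 9: 2·t ≡ 7 (mod 9).
    The inverse of 2 mod 9 is 5 (since 2·5 = 10 = 1·9 + 1), so t ≡ 5·7 = 35 ≡ 8 (mod 9).
    Then x = 12 + 20·8 = 172, valid modulo lcm(20, 9) = 180: x ≡ 172 (mod 180).
Verify: 172 mod 5 = 2 ✓, 172 mod 4 = 0 ✓, 172 mod 9 = 1 ✓.

x ≡ 172 (mod 180).


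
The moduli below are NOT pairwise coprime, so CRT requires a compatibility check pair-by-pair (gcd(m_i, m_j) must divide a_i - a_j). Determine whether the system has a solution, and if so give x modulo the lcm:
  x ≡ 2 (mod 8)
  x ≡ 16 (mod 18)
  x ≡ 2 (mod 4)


Moduli 8, 18, 4 are not pairwise coprime, so CRT works modulo lcm(m_i) when all pairwise compatibility conditions hold.
Pairwise compatibility: gcd(m_i, m_j) must divide a_i - a_j for every pair.
Merge one congruence at a time:
  Start: x ≡ 2 (mod 8).
  Combine with x ≡ 16 (mod 18): gcd(8, 18) = 2; 16 - 2 = 14, which IS divisible by 2, so compatible.
    Write x = 2 + 8·t and substitute into x ≡ 16 (mod 18): 8·t ≡ 16 − 2 = 14 (mod 18).
    Divide the congruence (and modulus) by g = 2: 4·t ≡ 7 (mod 9).
    The inverse of 4 mod 9 is 7 (since 4·7 = 28 = 3·9 + 1), so t ≡ 7·7 = 49 ≡ 4 (mod 9).
    Then x = 2 + 8·4 = 34, valid modulo lcm(8, 18) = 72: x ≡ 34 (mod 72).
  Combine with x ≡ 2 (mod 4): gcd(72, 4) = 4; 2 - 34 = -32, which IS divisible by 4, so compatible.
    Write x = 34 + 72·t and substitute into x ≡ 2 (mod 4): 72·t ≡ 2 − 34 = -32 (mod 4).
    Divide the congruence (and modulus) by g = 4: 18·t ≡ -8 (mod 1).
    Modulo 1 every t works; take t = 0.
    Then x = 34 + 72·0 = 34, valid modulo lcm(72, 4) = 72: x ≡ 34 (mod 72).
Verify: 34 mod 8 = 2, 34 mod 18 = 16, 34 mod 4 = 2.

x ≡ 34 (mod 72).


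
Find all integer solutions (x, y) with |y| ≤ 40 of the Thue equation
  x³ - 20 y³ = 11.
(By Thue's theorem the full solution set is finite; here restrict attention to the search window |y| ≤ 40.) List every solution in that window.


The equation is x³ - 20y³ = 11. For fixed y, x³ = 20·y³ + 11, so a solution requires the RHS to be a perfect cube.
Strategy: iterate y from -40 to 40, compute RHS = 20·y³ + 11, and check whether it is a (positive or negative) perfect cube.
Check small values of y:
  y = 0: RHS = 11 is not a perfect cube.
  y = 1: RHS = 31 is not a perfect cube.
  y = -1: RHS = -9 is not a perfect cube.
  y = 2: RHS = 171 is not a perfect cube.
  y = -2: RHS = -149 is not a perfect cube.
  y = 3: RHS = 551 is not a perfect cube.
  y = -3: RHS = -529 is not a perfect cube.
Continuing the search up to |y| = 40 finds no solutions either.
No (x, y) in the scanned range satisfies the equation.

No integer solutions with |y| ≤ 40.


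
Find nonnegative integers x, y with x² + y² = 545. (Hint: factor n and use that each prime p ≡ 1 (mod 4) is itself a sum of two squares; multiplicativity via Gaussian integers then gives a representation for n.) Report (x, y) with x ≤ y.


Step 1: Factor n = 545 = 5 · 109.
Step 2: Check the mod-4 condition on each prime factor: 5 ≡ 1 (mod 4), exponent 1; 109 ≡ 1 (mod 4), exponent 1.
All primes ≡ 3 (mod 4) appear to even exponent (or don't appear), so by the two-squares theorem n IS expressible as a sum of two squares.
Step 3: Build a representation. Here n = 5 · 109 is a product of primes ≡ 1 (mod 4). Each prime p ≡ 1 (mod 4) is itself a sum of two squares; find a² by testing p − a² for a perfect square:
  5: 5 − 1² = 4 = 2² ⇒ 5 = 1² + 2².
  109: 109 − 1² = 108, 109 − 2² = 105, 109 − 3² = 100 = 10² ⇒ 109 = 3² + 10².
  Combine using the Brahmagupta–Fibonacci identity (a² + b²)(c² + d²) = (ac − bd)² + (ad + bc)² = (ac + bd)² + (ad − bc)²:
  5 · 109 = 545: from (1² + 2²)(3² + 10²), take (1·3 − 2·10, 1·10 + 2·3) = (3 − 20, 10 + 6) = (-17, 16); dropping signs (only squares matter) gives (17, 16); check 17² + 16² = 289 + 256 = 545 ✓.
Step 4: Order so x ≤ y and verify: 16² + 17² = 256 + 289 = 545 = n. ✓

n = 545 = 16² + 17² (one valid representation with x ≤ y).


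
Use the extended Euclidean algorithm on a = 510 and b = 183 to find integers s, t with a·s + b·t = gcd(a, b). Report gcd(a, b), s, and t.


Euclidean algorithm on (510, 183) — divide until remainder is 0:
  510 = 2 · 183 + 144
  183 = 1 · 144 + 39
  144 = 3 · 39 + 27
  39 = 1 · 27 + 12
  27 = 2 · 12 + 3
  12 = 4 · 3 + 0
gcd(510, 183) = 3.
Track Bezout coefficients alongside the remainders: start with r₀ = 510 = a·1 + b·0 (s = 1, t = 0) and r₁ = 183 = a·0 + b·1 (s = 0, t = 1); each new remainder r_{k+1} = r_{k-1} − q_k·r_k inherits s_{k+1} = s_{k-1} − q_k·s_k, t_{k+1} = t_{k-1} − q_k·t_k, so r_k = a·s_k + b·t_k at every step:
  q = 2: r = 144, s = 1 − 2·0 = 1, t = 0 − 2·1 = -2  (check: 510·1 + 183·(-2) = 144)
  q = 1: r = 39, s = 0 − 1·1 = -1, t = 1 − 1·(-2) = 3  (check: 510·(-1) + 183·3 = 39)
  q = 3: r = 27, s = 1 − 3·(-1) = 4, t = -2 − 3·3 = -11  (check: 510·4 + 183·(-11) = 27)
  q = 1: r = 12, s = -1 − 1·4 = -5, t = 3 − 1·(-11) = 14  (check: 510·(-5) + 183·14 = 12)
  q = 2: r = 3, s = 4 − 2·(-5) = 14, t = -11 − 2·14 = -39  (check: 510·14 + 183·(-39) = 3)
The row with r = 3 (the gcd) gives the Bezout coefficients s = 14, t = -39.
Result: 510 · (14) + 183 · (-39) = 3.

gcd(510, 183) = 3; s = 14, t = -39 (check: 510·14 + 183·(-39) = 3).


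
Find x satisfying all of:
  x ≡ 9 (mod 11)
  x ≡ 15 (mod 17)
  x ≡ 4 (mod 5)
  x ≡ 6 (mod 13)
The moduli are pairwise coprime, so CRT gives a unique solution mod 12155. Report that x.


Product of moduli M = 11 · 17 · 5 · 13 = 12155.
Merge one congruence at a time:
  Start: x ≡ 9 (mod 11).
  Combine with x ≡ 15 (mod 17); new modulus lcm = 187.
    Write x = 9 + 11·t and substitute into x ≡ 15 (mod 17): 11·t ≡ 15 − 9 = 6 (mod 17).
    The inverse of 11 mod 17 is 14 (since 11·14 = 154 = 9·17 + 1), so t ≡ 14·6 = 84 ≡ 16 (mod 17).
    Then x = 9 + 11·16 = 185, valid modulo lcm(11, 17) = 187: x ≡ 185 (mod 187).
  Combine with x ≡ 4 (mod 5); new modulus lcm = 935.
    Write x = 185 + 187·t and substitute into x ≡ 4 (mod 5): 187·t ≡ 4 − 185 = -181 (mod 5).
    Reduce coefficients mod 5: 2·t ≡ 4 (mod 5).
    The inverse of 2 mod 5 is 3 (since 2·3 = 6 = 1·5 + 1), so t ≡ 3·4 = 12 ≡ 2 (mod 5).
    Then x = 185 + 187·2 = 559, valid modulo lcm(187, 5) = 935: x ≡ 559 (mod 935).
  Combine with x ≡ 6 (mod 13); new modulus lcm = 12155.
    Write x = 559 + 935·t and substitute into x ≡ 6 (mod 13): 935·t ≡ 6 − 559 = -553 (mod 13).
    Reduce coefficients mod 13: 12·t ≡ 6 (mod 13).
    The inverse of 12 mod 13 is 12 (since 12·12 = 144 = 11·13 + 1), so t ≡ 12·6 = 72 ≡ 7 (mod 13).
    Then x = 559 + 935·7 = 7104, valid modulo lcm(935, 13) = 12155: x ≡ 7104 (mod 12155).
Verify against each original: 7104 mod 11 = 9, 7104 mod 17 = 15, 7104 mod 5 = 4, 7104 mod 13 = 6.

x ≡ 7104 (mod 12155).


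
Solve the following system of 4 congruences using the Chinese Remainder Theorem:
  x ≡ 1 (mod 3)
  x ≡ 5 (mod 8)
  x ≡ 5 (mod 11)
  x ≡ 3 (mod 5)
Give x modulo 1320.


Product of moduli M = 3 · 8 · 11 · 5 = 1320.
Merge one congruence at a time:
  Start: x ≡ 1 (mod 3).
  Combine with x ≡ 5 (mod 8); new modulus lcm = 24.
    Write x = 1 + 3·t and substitute into x ≡ 5 (mod 8): 3·t ≡ 5 − 1 = 4 (mod 8).
    The inverse of 3 mod 8 is 3 (since 3·3 = 9 = 1·8 + 1), so t ≡ 3·4 = 12 ≡ 4 (mod 8).
    Then x = 1 + 3·4 = 13, valid modulo lcm(3, 8) = 24: x ≡ 13 (mod 24).
  Combine with x ≡ 5 (mod 11); new modulus lcm = 264.
    Write x = 13 + 24·t and substitute into x ≡ 5 (mod 11): 24·t ≡ 5 − 13 = -8 (mod 11).
    Reduce coefficients mod 11: 2·t ≡ 3 (mod 11).
    The inverse of 2 mod 11 is 6 (since 2·6 = 12 = 1·11 + 1), so t ≡ 6·3 = 18 ≡ 7 (mod 11).
    Then x = 13 + 24·7 = 181, valid modulo lcm(24, 11) = 264: x ≡ 181 (mod 264).
  Combine with x ≡ 3 (mod 5); new modulus lcm = 1320.
    Write x = 181 + 264·t and substitute into x ≡ 3 (mod 5): 264·t ≡ 3 − 181 = -178 (mod 5).
    Reduce coefficients mod 5: 4·t ≡ 2 (mod 5).
    The inverse of 4 mod 5 is 4 (since 4·4 = 16 = 3·5 + 1), so t ≡ 4·2 = 8 ≡ 3 (mod 5).
    Then x = 181 + 264·3 = 973, valid modulo lcm(264, 5) = 1320: x ≡ 973 (mod 1320).
Verify against each original: 973 mod 3 = 1, 973 mod 8 = 5, 973 mod 11 = 5, 973 mod 5 = 3.

x ≡ 973 (mod 1320).


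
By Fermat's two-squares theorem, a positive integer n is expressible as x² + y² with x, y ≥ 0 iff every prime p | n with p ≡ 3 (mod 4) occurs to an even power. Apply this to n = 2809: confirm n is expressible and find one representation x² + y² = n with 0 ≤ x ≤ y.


Step 1: Factor n = 2809 = 53^2.
Step 2: Check the mod-4 condition on each prime factor: 53 ≡ 1 (mod 4), exponent 2.
All primes ≡ 3 (mod 4) appear to even exponent (or don't appear), so by the two-squares theorem n IS expressible as a sum of two squares.
Step 3: Build a representation. Here n = 53 · 53 is a product of primes ≡ 1 (mod 4). Each prime p ≡ 1 (mod 4) is itself a sum of two squares; find a² by testing p − a² for a perfect square:
  53: 53 − 1² = 52, 53 − 2² = 49 = 7² ⇒ 53 = 2² + 7².
  Combine using the Brahmagupta–Fibonacci identity (a² + b²)(c² + d²) = (ac − bd)² + (ad + bc)² = (ac + bd)² + (ad − bc)²:
  53 · 53 = 2809: from (2² + 7²)(2² + 7²), take (2·2 − 7·7, 2·7 + 7·2) = (4 − 49, 14 + 14) = (-45, 28); dropping signs (only squares matter) gives (45, 28); check 45² + 28² = 2025 + 784 = 2809 ✓.
Step 4: Order so x ≤ y and verify: 28² + 45² = 784 + 2025 = 2809 = n. ✓

n = 2809 = 28² + 45² (one valid representation with x ≤ y).
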